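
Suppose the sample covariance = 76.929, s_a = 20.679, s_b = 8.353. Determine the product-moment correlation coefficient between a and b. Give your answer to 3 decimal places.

r = Cov(a,b) / (s_a · s_b) = 76.929 / (20.679 × 8.353)
  = 76.929 / 172.7317 ≈ 0.445

0.445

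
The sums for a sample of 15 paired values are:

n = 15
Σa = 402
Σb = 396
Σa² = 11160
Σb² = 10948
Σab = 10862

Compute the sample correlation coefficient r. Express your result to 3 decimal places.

r = (nΣab − ΣaΣb) / √[(nΣa² − (Σa)²)(nΣb² − (Σb)²)]
Numerator: 15×10862 − 402×396 = 3738
Denominator: √[(167400 − 161604)(164220 − 156816)] = √[5796 × 7404] = 6550.8461
r = 3738 / 6550.8461 ≈ 0.571

0.571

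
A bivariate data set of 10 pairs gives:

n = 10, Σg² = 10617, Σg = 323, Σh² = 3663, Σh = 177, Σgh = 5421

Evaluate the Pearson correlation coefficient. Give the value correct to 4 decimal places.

r = (nΣgh − ΣgΣh) / √[(nΣg² − (Σg)²)(nΣh² − (Σh)²)]
Numerator: 10×5421 − 323×177 = -2961
Denominator: √[(106170 − 104329)(36630 − 31329)] = √[1841 × 5301] = 3123.9624
r = -2961 / 3123.9624 ≈ -0.9478

-0.9478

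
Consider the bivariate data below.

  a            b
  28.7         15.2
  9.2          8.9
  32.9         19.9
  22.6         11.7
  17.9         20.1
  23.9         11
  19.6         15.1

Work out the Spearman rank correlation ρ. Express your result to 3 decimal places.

0.321

Rank a: 6, 1, 7, 4, 2, 5, 3
Rank b: 5, 1, 6, 3, 7, 2, 4
d = rank(a) − rank(b): 1, 0, 1, 1, -5, 3, -1; Σd² = 38
ρ = 1 − 6Σd² / [n(n²−1)] = 1 − 6×38 / (7×48) = 1 − 228/336 ≈ 0.321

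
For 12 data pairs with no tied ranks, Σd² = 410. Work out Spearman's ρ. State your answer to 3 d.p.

ρ = 1 − 6Σd² / [n(n²−1)] = 1 − 6×410 / (12×143)
  = 1 − 2460/1716 = 1 − 1.4336 ≈ -0.434

-0.434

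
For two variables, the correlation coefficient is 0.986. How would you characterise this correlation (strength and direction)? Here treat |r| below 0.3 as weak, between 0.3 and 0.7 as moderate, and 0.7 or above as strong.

r = 0.986 > 0 so the relationship is positive.
|r| = 0.986, which falls in the strong range.

strong positive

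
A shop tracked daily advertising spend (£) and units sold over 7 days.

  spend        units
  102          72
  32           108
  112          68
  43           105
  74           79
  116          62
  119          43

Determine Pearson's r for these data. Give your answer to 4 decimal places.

-0.9516

n = 7, Σx = 598, Σy = 537, Σx² = 58914, Σy² = 44431, Σxy = 41086
nΣxy − ΣxΣy = 287602 − 321126 = -33524
nΣx² − (Σx)² = 412398 − 357604 = 54794; nΣy² − (Σy)² = 311017 − 288369 = 22648
r = -33524 / √(54794 × 22648) = -33524 / 35227.4681 ≈ -0.9516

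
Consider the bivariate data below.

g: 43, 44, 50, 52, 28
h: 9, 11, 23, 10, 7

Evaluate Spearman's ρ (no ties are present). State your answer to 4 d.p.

0.7000

Rank g: 2, 3, 4, 5, 1
Rank h: 2, 4, 5, 3, 1
d = rank(g) − rank(h): 0, -1, -1, 2, 0; Σd² = 6
ρ = 1 − 6Σd² / [n(n²−1)] = 1 − 6×6 / (5×24) = 1 − 36/120 ≈ 0.7000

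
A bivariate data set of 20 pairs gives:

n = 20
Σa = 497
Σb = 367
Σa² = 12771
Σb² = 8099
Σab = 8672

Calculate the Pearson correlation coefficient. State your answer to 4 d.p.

-0.5913

r = (nΣab − ΣaΣb) / √[(nΣa² − (Σa)²)(nΣb² − (Σb)²)]
Numerator: 20×8672 − 497×367 = -8959
Denominator: √[(255420 − 247009)(161980 − 134689)] = √[8411 × 27291] = 15150.7294
r = -8959 / 15150.7294 ≈ -0.5913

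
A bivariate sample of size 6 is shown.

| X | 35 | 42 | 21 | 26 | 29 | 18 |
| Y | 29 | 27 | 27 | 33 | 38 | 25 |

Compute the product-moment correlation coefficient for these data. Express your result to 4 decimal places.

0.1137

n = 6, ΣX = 171, ΣY = 179, ΣX² = 5271, ΣY² = 5457, ΣXY = 5126
nΣXY − ΣXΣY = 30756 − 30609 = 147
nΣX² − (ΣX)² = 31626 − 29241 = 2385; nΣY² − (ΣY)² = 32742 − 32041 = 701
r = 147 / √(2385 × 701) = 147 / 1293.0139 ≈ 0.1137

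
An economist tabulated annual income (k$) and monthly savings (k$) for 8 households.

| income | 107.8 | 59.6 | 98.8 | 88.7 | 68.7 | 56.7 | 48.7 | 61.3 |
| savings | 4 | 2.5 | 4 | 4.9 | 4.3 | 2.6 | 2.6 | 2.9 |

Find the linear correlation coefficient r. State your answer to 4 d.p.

n = 8, Σx = 590.3, Σy = 27.8, Σx² = 46866.09, Σy² = 102.68, Σxy = 2157.25
nΣxy − ΣxΣy = 17258 − 16410.34 = 847.66
nΣx² − (Σx)² = 374928.72 − 348454.09 = 26474.63; nΣy² − (Σy)² = 821.44 − 772.84 = 48.6
r = 847.66 / √(26474.63 × 48.6) = 847.66 / 1134.3135 ≈ 0.7473

0.7473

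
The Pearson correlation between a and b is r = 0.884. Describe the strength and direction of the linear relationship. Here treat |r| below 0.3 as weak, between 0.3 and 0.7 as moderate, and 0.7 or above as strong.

strong positive

r = 0.884 > 0 so the relationship is positive.
|r| = 0.884, which falls in the strong range.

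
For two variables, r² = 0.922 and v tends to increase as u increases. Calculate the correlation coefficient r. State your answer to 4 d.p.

0.9602

|r| = √0.922 = 0.9602
The association is positive, so r = 0.9602.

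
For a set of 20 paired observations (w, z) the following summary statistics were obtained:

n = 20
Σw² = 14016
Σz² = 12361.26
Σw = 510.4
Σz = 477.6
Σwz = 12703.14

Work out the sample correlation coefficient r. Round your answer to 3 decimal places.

r = (nΣwz − ΣwΣz) / √[(nΣw² − (Σw)²)(nΣz² − (Σz)²)]
Numerator: 20×12703.14 − 510.4×477.6 = 10295.76
Denominator: √[(280320 − 260508.16)(247225.2 − 228101.76)] = √[19811.84 × 19123.44] = 19464.5969
r = 10295.76 / 19464.5969 ≈ 0.529

0.529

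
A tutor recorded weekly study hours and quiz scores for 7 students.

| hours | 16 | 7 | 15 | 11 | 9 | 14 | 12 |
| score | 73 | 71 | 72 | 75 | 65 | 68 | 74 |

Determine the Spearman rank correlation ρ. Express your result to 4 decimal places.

0.2500

Rank hours: 7, 1, 6, 3, 2, 5, 4
Rank score: 5, 3, 4, 7, 1, 2, 6
d = rank(hours) − rank(score): 2, -2, 2, -4, 1, 3, -2; Σd² = 42
ρ = 1 − 6Σd² / [n(n²−1)] = 1 − 6×42 / (7×48) = 1 − 252/336 ≈ 0.2500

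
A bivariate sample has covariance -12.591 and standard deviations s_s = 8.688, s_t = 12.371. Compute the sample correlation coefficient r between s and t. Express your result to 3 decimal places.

r = Cov(s,t) / (s_s · s_t) = -12.591 / (8.688 × 12.371)
  = -12.591 / 107.4792 ≈ -0.117

-0.117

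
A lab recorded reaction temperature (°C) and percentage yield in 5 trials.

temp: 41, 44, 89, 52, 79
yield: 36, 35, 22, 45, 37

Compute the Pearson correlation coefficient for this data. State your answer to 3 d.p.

n = 5, Σx = 305, Σy = 175, Σx² = 20483, Σy² = 6399, Σxy = 10237
nΣxy − ΣxΣy = 51185 − 53375 = -2190
nΣx² − (Σx)² = 102415 − 93025 = 9390; nΣy² − (Σy)² = 31995 − 30625 = 1370
r = -2190 / √(9390 × 1370) = -2190 / 3586.6837 ≈ -0.611

-0.611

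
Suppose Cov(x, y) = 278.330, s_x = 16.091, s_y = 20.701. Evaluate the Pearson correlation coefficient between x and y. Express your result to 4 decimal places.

r = Cov(x,y) / (s_x · s_y) = 278.330 / (16.091 × 20.701)
  = 278.330 / 333.0998 ≈ 0.8356

0.8356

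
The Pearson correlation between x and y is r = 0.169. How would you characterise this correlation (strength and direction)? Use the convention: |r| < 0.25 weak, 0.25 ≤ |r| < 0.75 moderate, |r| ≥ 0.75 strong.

weak positive

r = 0.169 > 0 so the relationship is positive.
|r| = 0.169, which falls in the weak range.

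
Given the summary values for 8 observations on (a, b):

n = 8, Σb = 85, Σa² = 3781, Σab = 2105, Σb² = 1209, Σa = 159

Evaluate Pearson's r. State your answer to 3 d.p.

r = (nΣab − ΣaΣb) / √[(nΣa² − (Σa)²)(nΣb² − (Σb)²)]
Numerator: 8×2105 − 159×85 = 3325
Denominator: √[(30248 − 25281)(9672 − 7225)] = √[4967 × 2447] = 3486.2945
r = 3325 / 3486.2945 ≈ 0.954

0.954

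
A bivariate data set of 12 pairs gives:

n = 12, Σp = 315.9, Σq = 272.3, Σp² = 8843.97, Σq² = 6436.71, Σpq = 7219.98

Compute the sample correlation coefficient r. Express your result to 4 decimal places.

r = (nΣpq − ΣpΣq) / √[(nΣp² − (Σp)²)(nΣq² − (Σq)²)]
Numerator: 12×7219.98 − 315.9×272.3 = 620.19
Denominator: √[(106127.64 − 99792.81)(77240.52 − 74147.29)] = √[6334.83 × 3093.23] = 4426.6337
r = 620.19 / 4426.6337 ≈ 0.1401

0.1401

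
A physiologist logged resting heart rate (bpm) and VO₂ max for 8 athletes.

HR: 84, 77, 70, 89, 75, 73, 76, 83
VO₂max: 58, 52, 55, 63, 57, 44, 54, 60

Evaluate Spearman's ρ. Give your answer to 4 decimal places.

Rank HR: 7, 5, 1, 8, 3, 2, 4, 6
Rank VO₂max: 6, 2, 4, 8, 5, 1, 3, 7
d = rank(HR) − rank(VO₂max): 1, 3, -3, 0, -2, 1, 1, -1; Σd² = 26
ρ = 1 − 6Σd² / [n(n²−1)] = 1 − 6×26 / (8×63) = 1 − 156/504 ≈ 0.6905

0.6905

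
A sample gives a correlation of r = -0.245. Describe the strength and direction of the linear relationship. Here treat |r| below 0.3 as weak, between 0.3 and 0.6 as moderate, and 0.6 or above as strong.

weak negative

r = -0.245 < 0 so the relationship is negative.
|r| = 0.245, which falls in the weak range.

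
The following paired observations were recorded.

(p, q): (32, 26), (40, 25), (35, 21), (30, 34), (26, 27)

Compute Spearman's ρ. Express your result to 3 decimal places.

Rank p: 3, 5, 4, 2, 1
Rank q: 3, 2, 1, 5, 4
d = rank(p) − rank(q): 0, 3, 3, -3, -3; Σd² = 36
ρ = 1 − 6Σd² / [n(n²−1)] = 1 − 6×36 / (5×24) = 1 − 216/120 ≈ -0.800

-0.800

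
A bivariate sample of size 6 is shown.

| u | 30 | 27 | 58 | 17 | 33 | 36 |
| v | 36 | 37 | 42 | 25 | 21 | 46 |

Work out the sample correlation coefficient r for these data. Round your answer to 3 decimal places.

n = 6, Σu = 201, Σv = 207, Σu² = 7667, Σv² = 7611, Σuv = 7289
nΣuv − ΣuΣv = 43734 − 41607 = 2127
nΣu² − (Σu)² = 46002 − 40401 = 5601; nΣv² − (Σv)² = 45666 − 42849 = 2817
r = 2127 / √(5601 × 2817) = 2127 / 3972.1552 ≈ 0.535

0.535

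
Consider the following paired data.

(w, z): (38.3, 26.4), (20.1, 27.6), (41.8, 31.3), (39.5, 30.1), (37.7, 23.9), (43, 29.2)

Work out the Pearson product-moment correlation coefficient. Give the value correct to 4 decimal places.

n = 6, Σw = 220.4, Σz = 168.5, Σw² = 8448.68, Σz² = 4768.27, Σwz = 6219.8
nΣwz − ΣwΣz = 37318.8 − 37137.4 = 181.4
nΣw² − (Σw)² = 50692.08 − 48576.16 = 2115.92; nΣz² − (Σz)² = 28609.62 − 28392.25 = 217.37
r = 181.4 / √(2115.92 × 217.37) = 181.4 / 678.1869 ≈ 0.2675

0.2675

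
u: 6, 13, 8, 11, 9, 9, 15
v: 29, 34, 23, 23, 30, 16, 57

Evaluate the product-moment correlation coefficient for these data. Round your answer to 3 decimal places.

n = 7, Σu = 71, Σv = 212, Σu² = 777, Σv² = 7460, Σuv = 2322
nΣuv − ΣuΣv = 16254 − 15052 = 1202
nΣu² − (Σu)² = 5439 − 5041 = 398; nΣv² − (Σv)² = 52220 − 44944 = 7276
r = 1202 / √(398 × 7276) = 1202 / 1701.7191 ≈ 0.706

0.706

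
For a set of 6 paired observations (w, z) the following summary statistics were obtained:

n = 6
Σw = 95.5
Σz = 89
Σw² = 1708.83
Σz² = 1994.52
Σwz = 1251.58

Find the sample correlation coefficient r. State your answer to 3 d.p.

-0.462

r = (nΣwz − ΣwΣz) / √[(nΣw² − (Σw)²)(nΣz² − (Σz)²)]
Numerator: 6×1251.58 − 95.5×89 = -990.02
Denominator: √[(10252.98 − 9120.25)(11967.12 − 7921)] = √[1132.73 × 4046.12] = 2140.8320
r = -990.02 / 2140.8320 ≈ -0.462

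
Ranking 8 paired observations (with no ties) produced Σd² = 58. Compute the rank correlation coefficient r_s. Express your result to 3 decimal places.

ρ = 1 − 6Σd² / [n(n²−1)] = 1 − 6×58 / (8×63)
  = 1 − 348/504 = 1 − 0.6905 ≈ 0.310

0.310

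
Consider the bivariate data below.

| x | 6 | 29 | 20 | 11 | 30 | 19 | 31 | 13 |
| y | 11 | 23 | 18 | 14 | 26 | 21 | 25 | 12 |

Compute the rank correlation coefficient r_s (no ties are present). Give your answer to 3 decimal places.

0.929

Rank x: 1, 6, 5, 2, 7, 4, 8, 3
Rank y: 1, 6, 4, 3, 8, 5, 7, 2
d = rank(x) − rank(y): 0, 0, 1, -1, -1, -1, 1, 1; Σd² = 6
ρ = 1 − 6Σd² / [n(n²−1)] = 1 − 6×6 / (8×63) = 1 − 36/504 ≈ 0.929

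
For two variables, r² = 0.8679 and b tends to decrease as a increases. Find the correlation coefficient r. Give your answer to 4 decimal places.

-0.9316

|r| = √0.8679 = 0.9316
The association is negative, so r = −0.9316.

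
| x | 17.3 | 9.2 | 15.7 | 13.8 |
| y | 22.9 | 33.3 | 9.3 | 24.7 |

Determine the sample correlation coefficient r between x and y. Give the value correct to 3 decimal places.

-0.703

n = 4, Σx = 56, Σy = 90.2, Σx² = 820.86, Σy² = 2329.88, Σxy = 1189.4
nΣxy − ΣxΣy = 4757.6 − 5051.2 = -293.6
nΣx² − (Σx)² = 3283.44 − 3136 = 147.44; nΣy² − (Σy)² = 9319.52 − 8136.04 = 1183.48
r = -293.6 / √(147.44 × 1183.48) = -293.6 / 417.7227 ≈ -0.703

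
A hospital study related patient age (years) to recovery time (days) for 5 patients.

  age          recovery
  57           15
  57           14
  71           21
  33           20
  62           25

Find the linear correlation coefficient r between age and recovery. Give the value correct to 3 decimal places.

n = 5, Σx = 280, Σy = 95, Σx² = 16472, Σy² = 1887, Σxy = 5354
nΣxy − ΣxΣy = 26770 − 26600 = 170
nΣx² − (Σx)² = 82360 − 78400 = 3960; nΣy² − (Σy)² = 9435 − 9025 = 410
r = 170 / √(3960 × 410) = 170 / 1274.2056 ≈ 0.133

0.133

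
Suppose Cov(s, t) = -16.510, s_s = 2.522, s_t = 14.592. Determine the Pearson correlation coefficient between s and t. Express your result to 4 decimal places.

-0.4486

r = Cov(s,t) / (s_s · s_t) = -16.510 / (2.522 × 14.592)
  = -16.510 / 36.8010 ≈ -0.4486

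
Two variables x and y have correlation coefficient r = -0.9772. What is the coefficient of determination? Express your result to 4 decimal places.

0.9549

r² = (-0.9772)² = 0.9549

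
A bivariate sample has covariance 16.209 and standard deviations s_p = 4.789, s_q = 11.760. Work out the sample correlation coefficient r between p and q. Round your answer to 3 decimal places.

0.288

r = Cov(p,q) / (s_p · s_q) = 16.209 / (4.789 × 11.760)
  = 16.209 / 56.3186 ≈ 0.288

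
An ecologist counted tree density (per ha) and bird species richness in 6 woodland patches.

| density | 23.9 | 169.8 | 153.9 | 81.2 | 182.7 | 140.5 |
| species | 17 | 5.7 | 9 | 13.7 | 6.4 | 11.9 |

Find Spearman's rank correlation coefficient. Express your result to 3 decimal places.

-0.943

Rank density: 1, 5, 4, 2, 6, 3
Rank species: 6, 1, 3, 5, 2, 4
d = rank(density) − rank(species): -5, 4, 1, -3, 4, -1; Σd² = 68
ρ = 1 − 6Σd² / [n(n²−1)] = 1 − 6×68 / (6×35) = 1 − 408/210 ≈ -0.943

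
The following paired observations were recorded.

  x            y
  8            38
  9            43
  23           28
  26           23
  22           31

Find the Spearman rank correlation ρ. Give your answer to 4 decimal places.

-0.9000

Rank x: 1, 2, 4, 5, 3
Rank y: 4, 5, 2, 1, 3
d = rank(x) − rank(y): -3, -3, 2, 4, 0; Σd² = 38
ρ = 1 − 6Σd² / [n(n²−1)] = 1 − 6×38 / (5×24) = 1 − 228/120 ≈ -0.9000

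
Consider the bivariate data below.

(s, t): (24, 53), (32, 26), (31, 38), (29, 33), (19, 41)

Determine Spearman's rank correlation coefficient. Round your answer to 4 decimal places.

Rank s: 2, 5, 4, 3, 1
Rank t: 5, 1, 3, 2, 4
d = rank(s) − rank(t): -3, 4, 1, 1, -3; Σd² = 36
ρ = 1 − 6Σd² / [n(n²−1)] = 1 − 6×36 / (5×24) = 1 − 216/120 ≈ -0.8000

-0.8000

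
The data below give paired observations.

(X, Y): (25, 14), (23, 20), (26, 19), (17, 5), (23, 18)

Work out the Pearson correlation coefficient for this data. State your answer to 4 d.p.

0.8183

n = 5, ΣX = 114, ΣY = 76, ΣX² = 2648, ΣY² = 1306, ΣXY = 1803
nΣXY − ΣXΣY = 9015 − 8664 = 351
nΣX² − (ΣX)² = 13240 − 12996 = 244; nΣY² − (ΣY)² = 6530 − 5776 = 754
r = 351 / √(244 × 754) = 351 / 428.9242 ≈ 0.8183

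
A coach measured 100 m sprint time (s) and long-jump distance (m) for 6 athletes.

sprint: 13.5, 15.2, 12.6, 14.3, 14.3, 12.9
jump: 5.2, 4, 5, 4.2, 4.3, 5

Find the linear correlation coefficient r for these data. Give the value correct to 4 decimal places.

-0.8887

n = 6, Σx = 82.8, Σy = 27.7, Σx² = 1147.44, Σy² = 129.17, Σxy = 380.05
nΣxy − ΣxΣy = 2280.3 − 2293.56 = -13.26
nΣx² − (Σx)² = 6884.64 − 6855.84 = 28.8; nΣy² − (Σy)² = 775.02 − 767.29 = 7.73
r = -13.26 / √(28.8 × 7.73) = -13.26 / 14.9206 ≈ -0.8887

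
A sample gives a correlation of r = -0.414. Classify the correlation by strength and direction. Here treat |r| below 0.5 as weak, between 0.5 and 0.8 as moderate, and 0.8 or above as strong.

weak negative

r = -0.414 < 0 so the relationship is negative.
|r| = 0.414, which falls in the weak range.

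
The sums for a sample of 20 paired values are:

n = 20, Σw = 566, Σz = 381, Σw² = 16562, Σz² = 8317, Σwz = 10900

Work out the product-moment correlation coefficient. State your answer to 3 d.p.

r = (nΣwz − ΣwΣz) / √[(nΣw² − (Σw)²)(nΣz² − (Σz)²)]
Numerator: 20×10900 − 566×381 = 2354
Denominator: √[(331240 − 320356)(166340 − 145161)] = √[10884 × 21179] = 15182.6294
r = 2354 / 15182.6294 ≈ 0.155

0.155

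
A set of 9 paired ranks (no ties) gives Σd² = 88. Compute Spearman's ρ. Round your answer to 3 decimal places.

ρ = 1 − 6Σd² / [n(n²−1)] = 1 − 6×88 / (9×80)
  = 1 − 528/720 = 1 − 0.7333 ≈ 0.267

0.267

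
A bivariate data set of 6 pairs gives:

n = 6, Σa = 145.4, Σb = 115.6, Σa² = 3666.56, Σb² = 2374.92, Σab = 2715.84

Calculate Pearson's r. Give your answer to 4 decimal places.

r = (nΣab − ΣaΣb) / √[(nΣa² − (Σa)²)(nΣb² − (Σb)²)]
Numerator: 6×2715.84 − 145.4×115.6 = -513.2
Denominator: √[(21999.36 − 21141.16)(14249.52 − 13363.36)] = √[858.2 × 886.16] = 872.0680
r = -513.2 / 872.0680 ≈ -0.5885

-0.5885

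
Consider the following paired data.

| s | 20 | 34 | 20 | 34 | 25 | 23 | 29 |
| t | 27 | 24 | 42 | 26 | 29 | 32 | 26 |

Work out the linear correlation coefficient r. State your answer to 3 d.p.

-0.676

n = 7, Σs = 185, Σt = 206, Σs² = 5107, Σt² = 6286, Σst = 5295
nΣst − ΣsΣt = 37065 − 38110 = -1045
nΣs² − (Σs)² = 35749 − 34225 = 1524; nΣt² − (Σt)² = 44002 − 42436 = 1566
r = -1045 / √(1524 × 1566) = -1045 / 1544.8573 ≈ -0.676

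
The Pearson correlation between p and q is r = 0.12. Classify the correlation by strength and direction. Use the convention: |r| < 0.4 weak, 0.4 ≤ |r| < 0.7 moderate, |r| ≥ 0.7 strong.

r = 0.12 > 0 so the relationship is positive.
|r| = 0.12, which falls in the weak range.

weak positive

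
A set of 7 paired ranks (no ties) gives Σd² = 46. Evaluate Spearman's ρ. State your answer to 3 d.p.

0.179

ρ = 1 − 6Σd² / [n(n²−1)] = 1 − 6×46 / (7×48)
  = 1 − 276/336 = 1 − 0.8214 ≈ 0.179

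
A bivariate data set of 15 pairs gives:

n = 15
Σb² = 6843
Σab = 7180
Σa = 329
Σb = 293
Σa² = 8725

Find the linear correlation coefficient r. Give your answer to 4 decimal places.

r = (nΣab − ΣaΣb) / √[(nΣa² − (Σa)²)(nΣb² − (Σb)²)]
Numerator: 15×7180 − 329×293 = 11303
Denominator: √[(130875 − 108241)(102645 − 85849)] = √[22634 × 16796] = 19497.7092
r = 11303 / 19497.7092 ≈ 0.5797

0.5797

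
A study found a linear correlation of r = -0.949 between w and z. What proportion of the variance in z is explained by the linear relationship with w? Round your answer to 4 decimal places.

r² = (-0.949)² = 0.9006

0.9006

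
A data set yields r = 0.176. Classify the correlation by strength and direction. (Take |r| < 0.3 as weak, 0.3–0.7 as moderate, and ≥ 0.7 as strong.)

weak positive

r = 0.176 > 0 so the relationship is positive.
|r| = 0.176, which falls in the weak range.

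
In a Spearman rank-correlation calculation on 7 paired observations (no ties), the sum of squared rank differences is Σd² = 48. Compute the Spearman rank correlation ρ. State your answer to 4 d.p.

0.1429

ρ = 1 − 6Σd² / [n(n²−1)] = 1 − 6×48 / (7×48)
  = 1 − 288/336 = 1 − 0.85714 ≈ 0.1429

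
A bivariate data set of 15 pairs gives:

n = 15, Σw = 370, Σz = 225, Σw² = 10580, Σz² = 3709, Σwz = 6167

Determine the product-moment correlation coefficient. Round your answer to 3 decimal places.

0.886

r = (nΣwz − ΣwΣz) / √[(nΣw² − (Σw)²)(nΣz² − (Σz)²)]
Numerator: 15×6167 − 370×225 = 9255
Denominator: √[(158700 − 136900)(55635 − 50625)] = √[21800 × 5010] = 10450.7416
r = 9255 / 10450.7416 ≈ 0.886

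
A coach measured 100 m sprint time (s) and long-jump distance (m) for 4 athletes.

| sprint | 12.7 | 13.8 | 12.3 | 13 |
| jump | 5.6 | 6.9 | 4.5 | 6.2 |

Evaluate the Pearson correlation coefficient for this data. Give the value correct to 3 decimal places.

0.955

n = 4, Σx = 51.8, Σy = 23.2, Σx² = 672.02, Σy² = 137.66, Σxy = 302.29
nΣxy − ΣxΣy = 1209.16 − 1201.76 = 7.4
nΣx² − (Σx)² = 2688.08 − 2683.24 = 4.84; nΣy² − (Σy)² = 550.64 − 538.24 = 12.4
r = 7.4 / √(4.84 × 12.4) = 7.4 / 7.7470 ≈ 0.955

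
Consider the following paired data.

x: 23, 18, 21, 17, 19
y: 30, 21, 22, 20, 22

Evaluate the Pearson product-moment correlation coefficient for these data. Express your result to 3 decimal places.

n = 5, Σx = 98, Σy = 115, Σx² = 1944, Σy² = 2709, Σxy = 2288
nΣxy − ΣxΣy = 11440 − 11270 = 170
nΣx² − (Σx)² = 9720 − 9604 = 116; nΣy² − (Σy)² = 13545 − 13225 = 320
r = 170 / √(116 × 320) = 170 / 192.6655 ≈ 0.882

0.882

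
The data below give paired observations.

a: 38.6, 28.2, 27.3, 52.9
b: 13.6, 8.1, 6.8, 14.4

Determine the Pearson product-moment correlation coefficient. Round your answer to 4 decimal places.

n = 4, Σa = 147, Σb = 42.9, Σa² = 5828.9, Σb² = 504.17, Σab = 1700.78
nΣab − ΣaΣb = 6803.12 − 6306.3 = 496.82
nΣa² − (Σa)² = 23315.6 − 21609 = 1706.6; nΣb² − (Σb)² = 2016.68 − 1840.41 = 176.27
r = 496.82 / √(1706.6 × 176.27) = 496.82 / 548.4728 ≈ 0.9058

0.9058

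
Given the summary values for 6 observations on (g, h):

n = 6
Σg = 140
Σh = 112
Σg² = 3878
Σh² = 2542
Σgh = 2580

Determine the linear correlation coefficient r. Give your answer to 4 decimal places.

r = (nΣgh − ΣgΣh) / √[(nΣg² − (Σg)²)(nΣh² − (Σh)²)]
Numerator: 6×2580 − 140×112 = -200
Denominator: √[(23268 − 19600)(15252 − 12544)] = √[3668 × 2708] = 3151.6573
r = -200 / 3151.6573 ≈ -0.0635

-0.0635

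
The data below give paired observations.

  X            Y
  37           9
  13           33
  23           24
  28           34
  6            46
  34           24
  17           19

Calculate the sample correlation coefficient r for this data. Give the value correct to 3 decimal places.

n = 7, ΣX = 158, ΣY = 189, ΣX² = 4332, ΣY² = 5955, ΣXY = 3681
nΣXY − ΣXΣY = 25767 − 29862 = -4095
nΣX² − (ΣX)² = 30324 − 24964 = 5360; nΣY² − (ΣY)² = 41685 − 35721 = 5964
r = -4095 / √(5360 × 5964) = -4095 / 5653.9402 ≈ -0.724

-0.724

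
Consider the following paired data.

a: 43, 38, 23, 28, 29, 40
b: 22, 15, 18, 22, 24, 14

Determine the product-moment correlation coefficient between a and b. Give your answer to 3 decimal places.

-0.310

n = 6, Σa = 201, Σb = 115, Σa² = 7047, Σb² = 2289, Σab = 3802
nΣab − ΣaΣb = 22812 − 23115 = -303
nΣa² − (Σa)² = 42282 − 40401 = 1881; nΣb² − (Σb)² = 13734 − 13225 = 509
r = -303 / √(1881 × 509) = -303 / 978.4830 ≈ -0.310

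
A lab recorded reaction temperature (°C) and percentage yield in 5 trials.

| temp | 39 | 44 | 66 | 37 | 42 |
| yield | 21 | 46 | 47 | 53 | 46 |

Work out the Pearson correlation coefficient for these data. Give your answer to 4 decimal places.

0.2150

n = 5, Σx = 228, Σy = 213, Σx² = 10946, Σy² = 9691, Σxy = 9838
nΣxy − ΣxΣy = 49190 − 48564 = 626
nΣx² − (Σx)² = 54730 − 51984 = 2746; nΣy² − (Σy)² = 48455 − 45369 = 3086
r = 626 / √(2746 × 3086) = 626 / 2911.0404 ≈ 0.2150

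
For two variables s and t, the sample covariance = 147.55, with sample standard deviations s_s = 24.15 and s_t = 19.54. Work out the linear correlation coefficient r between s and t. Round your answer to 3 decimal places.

0.313

r = Cov(s,t) / (s_s · s_t) = 147.55 / (24.15 × 19.54)
  = 147.55 / 471.8910 ≈ 0.313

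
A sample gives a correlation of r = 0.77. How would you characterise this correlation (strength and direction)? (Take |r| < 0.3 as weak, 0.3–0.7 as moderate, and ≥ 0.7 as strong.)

r = 0.77 > 0 so the relationship is positive.
|r| = 0.77, which falls in the strong range.

strong positive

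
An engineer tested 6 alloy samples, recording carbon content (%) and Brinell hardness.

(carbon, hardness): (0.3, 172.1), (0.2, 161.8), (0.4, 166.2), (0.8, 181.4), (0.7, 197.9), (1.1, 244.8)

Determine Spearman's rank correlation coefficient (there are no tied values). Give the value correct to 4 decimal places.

Rank carbon: 2, 1, 3, 5, 4, 6
Rank hardness: 3, 1, 2, 4, 5, 6
d = rank(carbon) − rank(hardness): -1, 0, 1, 1, -1, 0; Σd² = 4
ρ = 1 − 6Σd² / [n(n²−1)] = 1 − 6×4 / (6×35) = 1 − 24/210 ≈ 0.8857

0.8857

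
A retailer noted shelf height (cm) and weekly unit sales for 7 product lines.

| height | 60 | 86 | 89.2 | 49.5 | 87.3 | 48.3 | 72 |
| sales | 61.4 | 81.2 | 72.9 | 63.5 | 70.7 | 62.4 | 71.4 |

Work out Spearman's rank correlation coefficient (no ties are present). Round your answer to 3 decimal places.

Rank height: 3, 5, 7, 2, 6, 1, 4
Rank sales: 1, 7, 6, 3, 4, 2, 5
d = rank(height) − rank(sales): 2, -2, 1, -1, 2, -1, -1; Σd² = 16
ρ = 1 − 6Σd² / [n(n²−1)] = 1 − 6×16 / (7×48) = 1 − 96/336 ≈ 0.714

0.714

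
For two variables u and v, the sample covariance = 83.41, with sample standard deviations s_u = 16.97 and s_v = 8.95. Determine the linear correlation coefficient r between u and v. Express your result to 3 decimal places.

r = Cov(u,v) / (s_u · s_v) = 83.41 / (16.97 × 8.95)
  = 83.41 / 151.8815 ≈ 0.549

0.549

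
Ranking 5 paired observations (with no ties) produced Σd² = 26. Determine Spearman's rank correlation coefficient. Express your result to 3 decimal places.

ρ = 1 − 6Σd² / [n(n²−1)] = 1 − 6×26 / (5×24)
  = 1 − 156/120 = 1 − 1.3000 ≈ -0.300

-0.300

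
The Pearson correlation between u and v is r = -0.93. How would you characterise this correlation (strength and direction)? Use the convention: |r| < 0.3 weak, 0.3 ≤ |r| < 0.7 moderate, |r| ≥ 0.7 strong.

strong negative

r = -0.93 < 0 so the relationship is negative.
|r| = 0.93, which falls in the strong range.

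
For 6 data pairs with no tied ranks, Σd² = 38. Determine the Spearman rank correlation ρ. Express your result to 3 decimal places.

-0.086

ρ = 1 − 6Σd² / [n(n²−1)] = 1 − 6×38 / (6×35)
  = 1 − 228/210 = 1 − 1.0857 ≈ -0.086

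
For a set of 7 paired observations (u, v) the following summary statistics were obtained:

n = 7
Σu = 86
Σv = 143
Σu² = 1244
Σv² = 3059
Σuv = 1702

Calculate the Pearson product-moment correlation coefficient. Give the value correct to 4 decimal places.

-0.3414

r = (nΣuv − ΣuΣv) / √[(nΣu² − (Σu)²)(nΣv² − (Σv)²)]
Numerator: 7×1702 − 86×143 = -384
Denominator: √[(8708 − 7396)(21413 − 20449)] = √[1312 × 964] = 1124.6190
r = -384 / 1124.6190 ≈ -0.3414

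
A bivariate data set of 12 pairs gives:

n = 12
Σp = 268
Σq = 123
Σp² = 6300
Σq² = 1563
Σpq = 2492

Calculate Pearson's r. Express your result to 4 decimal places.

-0.8269

r = (nΣpq − ΣpΣq) / √[(nΣp² − (Σp)²)(nΣq² − (Σq)²)]
Numerator: 12×2492 − 268×123 = -3060
Denominator: √[(75600 − 71824)(18756 − 15129)] = √[3776 × 3627] = 3700.7502
r = -3060 / 3700.7502 ≈ -0.8269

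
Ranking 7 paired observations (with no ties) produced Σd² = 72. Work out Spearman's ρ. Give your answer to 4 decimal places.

-0.2857

ρ = 1 − 6Σd² / [n(n²−1)] = 1 − 6×72 / (7×48)
  = 1 − 432/336 = 1 − 1.28571 ≈ -0.2857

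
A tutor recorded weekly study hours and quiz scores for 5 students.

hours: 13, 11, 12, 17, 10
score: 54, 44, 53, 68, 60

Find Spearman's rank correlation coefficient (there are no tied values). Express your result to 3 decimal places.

0.400

Rank hours: 4, 2, 3, 5, 1
Rank score: 3, 1, 2, 5, 4
d = rank(hours) − rank(score): 1, 1, 1, 0, -3; Σd² = 12
ρ = 1 − 6Σd² / [n(n²−1)] = 1 − 6×12 / (5×24) = 1 − 72/120 ≈ 0.400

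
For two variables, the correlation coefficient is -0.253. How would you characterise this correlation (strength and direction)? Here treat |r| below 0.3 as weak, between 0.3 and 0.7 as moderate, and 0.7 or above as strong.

weak negative

r = -0.253 < 0 so the relationship is negative.
|r| = 0.253, which falls in the weak range.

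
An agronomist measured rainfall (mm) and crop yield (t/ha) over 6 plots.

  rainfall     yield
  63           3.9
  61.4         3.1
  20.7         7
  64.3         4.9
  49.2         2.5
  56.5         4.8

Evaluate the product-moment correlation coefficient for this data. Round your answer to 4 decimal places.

-0.6503

n = 6, Σx = 315.1, Σy = 26.2, Σx² = 17914.83, Σy² = 127.12, Σxy = 1290.21
nΣxy − ΣxΣy = 7741.26 − 8255.62 = -514.36
nΣx² − (Σx)² = 107488.98 − 99288.01 = 8200.97; nΣy² − (Σy)² = 762.72 − 686.44 = 76.28
r = -514.36 / √(8200.97 × 76.28) = -514.36 / 790.9298 ≈ -0.6503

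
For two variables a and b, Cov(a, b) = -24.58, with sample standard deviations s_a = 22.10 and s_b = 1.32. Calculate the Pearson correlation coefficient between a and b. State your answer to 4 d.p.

-0.8426

r = Cov(a,b) / (s_a · s_b) = -24.58 / (22.10 × 1.32)
  = -24.58 / 29.1720 ≈ -0.8426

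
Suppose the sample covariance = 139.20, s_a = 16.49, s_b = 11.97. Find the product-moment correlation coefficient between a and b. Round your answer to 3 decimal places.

r = Cov(a,b) / (s_a · s_b) = 139.20 / (16.49 × 11.97)
  = 139.20 / 197.3853 ≈ 0.705

0.705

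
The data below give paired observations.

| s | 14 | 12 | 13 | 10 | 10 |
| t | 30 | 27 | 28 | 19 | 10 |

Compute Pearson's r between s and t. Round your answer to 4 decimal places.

0.8903

n = 5, Σs = 59, Σt = 114, Σs² = 709, Σt² = 2874, Σst = 1398
nΣst − ΣsΣt = 6990 − 6726 = 264
nΣs² − (Σs)² = 3545 − 3481 = 64; nΣt² − (Σt)² = 14370 − 12996 = 1374
r = 264 / √(64 × 1374) = 264 / 296.5400 ≈ 0.8903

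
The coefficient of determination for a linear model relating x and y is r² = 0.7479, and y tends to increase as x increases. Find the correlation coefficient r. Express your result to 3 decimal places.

|r| = √0.7479 = 0.865
The association is positive, so r = 0.865.

0.865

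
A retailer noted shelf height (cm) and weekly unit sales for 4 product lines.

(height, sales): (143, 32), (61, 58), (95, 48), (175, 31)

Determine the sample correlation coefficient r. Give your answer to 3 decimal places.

-0.973

n = 4, Σx = 474, Σy = 169, Σx² = 63820, Σy² = 7653, Σxy = 18099
nΣxy − ΣxΣy = 72396 − 80106 = -7710
nΣx² − (Σx)² = 255280 − 224676 = 30604; nΣy² − (Σy)² = 30612 − 28561 = 2051
r = -7710 / √(30604 × 2051) = -7710 / 7922.6766 ≈ -0.973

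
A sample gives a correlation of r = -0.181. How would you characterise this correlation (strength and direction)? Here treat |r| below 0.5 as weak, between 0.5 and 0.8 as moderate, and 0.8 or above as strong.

weak negative

r = -0.181 < 0 so the relationship is negative.
|r| = 0.181, which falls in the weak range.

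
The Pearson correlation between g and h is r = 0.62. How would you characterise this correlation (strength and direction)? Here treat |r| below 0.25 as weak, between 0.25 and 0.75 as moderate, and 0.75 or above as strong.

r = 0.62 > 0 so the relationship is positive.
|r| = 0.62, which falls in the moderate range.

moderate positive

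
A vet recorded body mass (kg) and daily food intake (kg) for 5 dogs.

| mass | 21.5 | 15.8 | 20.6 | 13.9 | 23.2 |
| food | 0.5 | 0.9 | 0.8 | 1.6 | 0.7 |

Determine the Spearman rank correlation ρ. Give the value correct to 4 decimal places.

-0.9000

Rank mass: 4, 2, 3, 1, 5
Rank food: 1, 4, 3, 5, 2
d = rank(mass) − rank(food): 3, -2, 0, -4, 3; Σd² = 38
ρ = 1 − 6Σd² / [n(n²−1)] = 1 − 6×38 / (5×24) = 1 − 228/120 ≈ -0.9000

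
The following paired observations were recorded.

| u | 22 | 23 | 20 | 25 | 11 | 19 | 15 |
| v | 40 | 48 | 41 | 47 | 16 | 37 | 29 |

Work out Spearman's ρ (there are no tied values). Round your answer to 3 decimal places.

0.929

Rank u: 5, 6, 4, 7, 1, 3, 2
Rank v: 4, 7, 5, 6, 1, 3, 2
d = rank(u) − rank(v): 1, -1, -1, 1, 0, 0, 0; Σd² = 4
ρ = 1 − 6Σd² / [n(n²−1)] = 1 − 6×4 / (7×48) = 1 − 24/336 ≈ 0.929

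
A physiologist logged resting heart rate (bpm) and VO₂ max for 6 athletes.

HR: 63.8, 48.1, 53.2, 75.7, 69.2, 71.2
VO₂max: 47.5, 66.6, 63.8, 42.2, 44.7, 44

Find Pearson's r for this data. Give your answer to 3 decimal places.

-0.977

n = 6, Σx = 381.2, Σy = 308.8, Σx² = 24802.86, Σy² = 16477.18, Σxy = 19048.7
nΣxy − ΣxΣy = 114292.2 − 117714.56 = -3422.36
nΣx² − (Σx)² = 148817.16 − 145313.44 = 3503.72; nΣy² − (Σy)² = 98863.08 − 95357.44 = 3505.64
r = -3422.36 / √(3503.72 × 3505.64) = -3422.36 / 3504.6799 ≈ -0.977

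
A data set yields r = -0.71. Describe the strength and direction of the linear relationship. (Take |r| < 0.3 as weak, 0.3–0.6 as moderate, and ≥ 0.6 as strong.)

strong negative

r = -0.71 < 0 so the relationship is negative.
|r| = 0.71, which falls in the strong range.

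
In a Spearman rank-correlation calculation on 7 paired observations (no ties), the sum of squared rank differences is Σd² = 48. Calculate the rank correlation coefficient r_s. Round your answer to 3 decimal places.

0.143

ρ = 1 − 6Σd² / [n(n²−1)] = 1 − 6×48 / (7×48)
  = 1 − 288/336 = 1 − 0.8571 ≈ 0.143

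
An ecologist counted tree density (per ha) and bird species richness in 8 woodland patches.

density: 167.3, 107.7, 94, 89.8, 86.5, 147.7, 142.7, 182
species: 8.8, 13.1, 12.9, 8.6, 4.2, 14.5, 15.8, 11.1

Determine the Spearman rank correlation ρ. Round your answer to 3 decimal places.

0.405

Rank density: 7, 4, 3, 2, 1, 6, 5, 8
Rank species: 3, 6, 5, 2, 1, 7, 8, 4
d = rank(density) − rank(species): 4, -2, -2, 0, 0, -1, -3, 4; Σd² = 50
ρ = 1 − 6Σd² / [n(n²−1)] = 1 − 6×50 / (8×63) = 1 − 300/504 ≈ 0.405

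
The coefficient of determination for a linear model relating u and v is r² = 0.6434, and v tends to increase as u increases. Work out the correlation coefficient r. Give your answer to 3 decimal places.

|r| = √0.6434 = 0.802
The association is positive, so r = 0.802.

0.802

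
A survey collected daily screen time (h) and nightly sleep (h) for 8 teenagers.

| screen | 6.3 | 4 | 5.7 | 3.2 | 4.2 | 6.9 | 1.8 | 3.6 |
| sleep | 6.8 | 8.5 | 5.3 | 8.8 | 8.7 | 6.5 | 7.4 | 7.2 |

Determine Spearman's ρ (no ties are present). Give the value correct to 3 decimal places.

Rank screen: 7, 4, 6, 2, 5, 8, 1, 3
Rank sleep: 3, 6, 1, 8, 7, 2, 5, 4
d = rank(screen) − rank(sleep): 4, -2, 5, -6, -2, 6, -4, -1; Σd² = 138
ρ = 1 − 6Σd² / [n(n²−1)] = 1 − 6×138 / (8×63) = 1 − 828/504 ≈ -0.643

-0.643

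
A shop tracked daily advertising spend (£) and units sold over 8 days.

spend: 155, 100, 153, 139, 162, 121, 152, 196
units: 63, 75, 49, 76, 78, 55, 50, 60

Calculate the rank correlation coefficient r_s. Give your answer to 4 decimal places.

Rank spend: 6, 1, 5, 3, 7, 2, 4, 8
Rank units: 5, 6, 1, 7, 8, 3, 2, 4
d = rank(spend) − rank(units): 1, -5, 4, -4, -1, -1, 2, 4; Σd² = 80
ρ = 1 − 6Σd² / [n(n²−1)] = 1 − 6×80 / (8×63) = 1 − 480/504 ≈ 0.0476

0.0476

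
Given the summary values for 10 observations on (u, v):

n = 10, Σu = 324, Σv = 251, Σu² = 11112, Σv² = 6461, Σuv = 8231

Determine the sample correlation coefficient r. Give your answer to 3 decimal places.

r = (nΣuv − ΣuΣv) / √[(nΣu² − (Σu)²)(nΣv² − (Σv)²)]
Numerator: 10×8231 − 324×251 = 986
Denominator: √[(111120 − 104976)(64610 − 63001)] = √[6144 × 1609] = 3144.1527
r = 986 / 3144.1527 ≈ 0.314

0.314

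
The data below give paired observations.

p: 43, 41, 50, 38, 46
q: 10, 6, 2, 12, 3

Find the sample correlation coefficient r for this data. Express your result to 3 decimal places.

-0.860

n = 5, Σp = 218, Σq = 33, Σp² = 9590, Σq² = 293, Σpq = 1370
nΣpq − ΣpΣq = 6850 − 7194 = -344
nΣp² − (Σp)² = 47950 − 47524 = 426; nΣq² − (Σq)² = 1465 − 1089 = 376
r = -344 / √(426 × 376) = -344 / 400.2199 ≈ -0.860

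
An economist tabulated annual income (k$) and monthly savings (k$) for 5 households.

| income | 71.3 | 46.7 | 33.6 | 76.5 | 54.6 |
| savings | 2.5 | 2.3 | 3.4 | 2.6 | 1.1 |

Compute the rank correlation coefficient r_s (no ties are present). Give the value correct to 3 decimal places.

Rank income: 4, 2, 1, 5, 3
Rank savings: 3, 2, 5, 4, 1
d = rank(income) − rank(savings): 1, 0, -4, 1, 2; Σd² = 22
ρ = 1 − 6Σd² / [n(n²−1)] = 1 − 6×22 / (5×24) = 1 − 132/120 ≈ -0.100

-0.100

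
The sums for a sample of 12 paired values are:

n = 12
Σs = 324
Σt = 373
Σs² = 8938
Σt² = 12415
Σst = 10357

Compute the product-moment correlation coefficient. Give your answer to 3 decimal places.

r = (nΣst − ΣsΣt) / √[(nΣs² − (Σs)²)(nΣt² − (Σt)²)]
Numerator: 12×10357 − 324×373 = 3432
Denominator: √[(107256 − 104976)(148980 − 139129)] = √[2280 × 9851] = 4739.2278
r = 3432 / 4739.2278 ≈ 0.724

0.724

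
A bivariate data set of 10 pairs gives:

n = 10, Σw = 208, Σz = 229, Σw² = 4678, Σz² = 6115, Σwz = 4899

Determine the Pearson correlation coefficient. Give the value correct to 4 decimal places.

r = (nΣwz − ΣwΣz) / √[(nΣw² − (Σw)²)(nΣz² − (Σz)²)]
Numerator: 10×4899 − 208×229 = 1358
Denominator: √[(46780 − 43264)(61150 − 52441)] = √[3516 × 8709] = 5533.6104
r = 1358 / 5533.6104 ≈ 0.2454

0.2454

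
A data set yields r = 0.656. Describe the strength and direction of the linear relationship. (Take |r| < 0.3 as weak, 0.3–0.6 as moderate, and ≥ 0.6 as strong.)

strong positive

r = 0.656 > 0 so the relationship is positive.
|r| = 0.656, which falls in the strong range.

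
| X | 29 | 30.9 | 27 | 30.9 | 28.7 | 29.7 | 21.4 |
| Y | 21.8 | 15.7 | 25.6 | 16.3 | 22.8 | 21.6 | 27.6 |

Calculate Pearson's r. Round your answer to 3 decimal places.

n = 7, ΣX = 197.6, ΣY = 151.4, ΣX² = 5643.36, ΣY² = 3390.94, ΣXY = 4198.72
nΣXY − ΣXΣY = 29391.04 − 29916.64 = -525.6
nΣX² − (ΣX)² = 39503.52 − 39045.76 = 457.76; nΣY² − (ΣY)² = 23736.58 − 22921.96 = 814.62
r = -525.6 / √(457.76 × 814.62) = -525.6 / 610.6558 ≈ -0.861

-0.861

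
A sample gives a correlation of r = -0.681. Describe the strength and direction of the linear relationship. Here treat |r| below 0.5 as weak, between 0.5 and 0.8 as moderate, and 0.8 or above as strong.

r = -0.681 < 0 so the relationship is negative.
|r| = 0.681, which falls in the moderate range.

moderate negative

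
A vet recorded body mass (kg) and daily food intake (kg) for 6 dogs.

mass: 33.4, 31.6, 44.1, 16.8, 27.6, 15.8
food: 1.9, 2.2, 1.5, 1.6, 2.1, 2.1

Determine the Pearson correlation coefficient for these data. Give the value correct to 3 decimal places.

-0.291

n = 6, Σx = 169.3, Σy = 11.4, Σx² = 5352.57, Σy² = 22.08, Σxy = 317.15
nΣxy − ΣxΣy = 1902.9 − 1930.02 = -27.12
nΣx² − (Σx)² = 32115.42 − 28662.49 = 3452.93; nΣy² − (Σy)² = 132.48 − 129.96 = 2.52
r = -27.12 / √(3452.93 × 2.52) = -27.12 / 93.2812 ≈ -0.291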